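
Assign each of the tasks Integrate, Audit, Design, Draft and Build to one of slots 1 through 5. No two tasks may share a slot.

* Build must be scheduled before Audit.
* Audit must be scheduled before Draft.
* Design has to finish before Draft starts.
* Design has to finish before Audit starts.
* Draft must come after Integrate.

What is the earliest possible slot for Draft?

5

Precedence pushes Draft to at least 3.
Draft at 5 is achievable: Integrate in 4, Build in 2, Design in 1, Audit in 3, Draft in 5.
Nothing earlier works — the capacity limit rule out every slot before 5.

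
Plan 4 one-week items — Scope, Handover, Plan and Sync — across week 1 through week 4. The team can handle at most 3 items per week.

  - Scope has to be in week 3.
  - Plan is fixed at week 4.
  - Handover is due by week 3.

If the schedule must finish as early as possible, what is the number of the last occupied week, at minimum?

With at most 3 per week and 4 work items, at least 2 weeks are needed.
Plan can't be placed before week 4, so the schedule must run through at least week 4.
4 works (last occupied week: week 4): for example Handover=week 1; Scope=week 3; Plan=week 4; Sync=week 1.

week 4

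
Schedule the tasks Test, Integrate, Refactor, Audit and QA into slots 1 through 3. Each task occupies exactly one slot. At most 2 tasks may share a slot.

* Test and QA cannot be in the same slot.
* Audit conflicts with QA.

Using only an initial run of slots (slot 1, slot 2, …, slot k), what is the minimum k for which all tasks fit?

With at most 2 per slot and 5 tasks, at least 3 slots are needed.
3 works (last occupied slot: 3): for example Refactor=2, Audit=2, Test=1, QA=3, Integrate=1.

3 slots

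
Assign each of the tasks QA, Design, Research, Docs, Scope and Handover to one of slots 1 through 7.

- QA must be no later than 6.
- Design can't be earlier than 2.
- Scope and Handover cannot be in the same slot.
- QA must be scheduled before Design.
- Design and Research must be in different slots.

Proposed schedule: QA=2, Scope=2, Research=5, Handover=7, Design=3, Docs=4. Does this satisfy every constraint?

Valid

Design and Research must be in different slots — holds.
Scope and Handover cannot be in the same slot — holds.
QA must be scheduled before Design — holds.
Design can't be earlier than 2 — holds.
QA must be no later than 6 — holds.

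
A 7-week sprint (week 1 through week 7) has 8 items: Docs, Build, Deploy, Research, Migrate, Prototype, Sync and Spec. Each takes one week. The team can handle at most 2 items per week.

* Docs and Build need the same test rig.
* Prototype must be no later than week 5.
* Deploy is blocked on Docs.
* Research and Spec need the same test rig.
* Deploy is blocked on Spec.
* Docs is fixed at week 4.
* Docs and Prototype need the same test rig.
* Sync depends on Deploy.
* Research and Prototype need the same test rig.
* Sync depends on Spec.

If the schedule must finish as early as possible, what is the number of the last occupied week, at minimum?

6

The precedence chain requires at least 3 distinct weeks.
With at most 2 per week and 8 work items, at least 4 weeks are needed.
Propagating the time windows through the other constraints, Sync can't land before week 6, so the schedule must run through at least week 6.
6 works (last occupied week: week 6): for example Build=week 2; Prototype=week 1; Sync=week 6; Research=week 2; Migrate=week 3; Docs=week 4; Deploy=week 5; Spec=week 1.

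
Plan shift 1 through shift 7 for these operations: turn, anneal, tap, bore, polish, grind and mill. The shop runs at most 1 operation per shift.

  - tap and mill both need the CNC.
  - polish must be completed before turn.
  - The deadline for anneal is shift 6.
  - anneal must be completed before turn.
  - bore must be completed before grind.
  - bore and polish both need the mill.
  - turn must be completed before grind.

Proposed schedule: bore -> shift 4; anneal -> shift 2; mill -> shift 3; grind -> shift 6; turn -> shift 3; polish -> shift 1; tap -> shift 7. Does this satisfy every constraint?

No — it violates: The shop runs at most 1 operation per shift

polish must be completed before turn — holds.
bore must be completed before grind — holds.
The shop runs at most 1 operation per shift — violated.
The deadline for anneal is shift 6 — holds.
tap and mill both need the CNC — holds.
turn must be completed before grind — holds.
bore and polish both need the mill — holds.
anneal must be completed before turn — holds.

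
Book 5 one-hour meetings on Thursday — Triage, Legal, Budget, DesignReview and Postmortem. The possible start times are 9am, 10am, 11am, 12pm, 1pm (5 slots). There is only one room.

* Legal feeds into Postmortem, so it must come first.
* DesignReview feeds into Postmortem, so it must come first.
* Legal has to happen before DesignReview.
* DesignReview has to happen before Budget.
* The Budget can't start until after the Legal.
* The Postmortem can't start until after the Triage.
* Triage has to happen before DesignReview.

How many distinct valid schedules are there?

4

Enumerating: Legal in 9am; Postmortem in 12pm; Budget in 1pm; DesignReview in 11am; Triage in 10am | Budget=12pm, DesignReview=11am, Legal=9am, Postmortem=1pm, Triage=10am | Triage in 9am; Postmortem in 12pm; Budget in 1pm; DesignReview in 11am; Legal in 10am | Legal=10am; Triage=9am; DesignReview=11am; Budget=12pm; Postmortem=1pm.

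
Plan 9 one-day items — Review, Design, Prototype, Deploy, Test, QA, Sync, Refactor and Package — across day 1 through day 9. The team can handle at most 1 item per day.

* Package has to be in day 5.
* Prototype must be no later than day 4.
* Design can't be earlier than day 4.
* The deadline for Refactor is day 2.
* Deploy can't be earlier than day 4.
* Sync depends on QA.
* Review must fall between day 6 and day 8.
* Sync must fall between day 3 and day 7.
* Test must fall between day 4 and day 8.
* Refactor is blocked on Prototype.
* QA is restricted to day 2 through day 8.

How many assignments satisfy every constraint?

Splitting on Review: it can be day 6 (8), day 7 (8), day 8 (12). Listing each branch's schedules as (Design, Prototype, Deploy, Test, QA, Sync, Refactor, Package) by day number:
Review=day 6: (4,1,9,8,3,7,2,5) (7,1,9,8,3,4,2,5) (8,1,9,4,3,7,2,5) (8,1,9,7,3,4,2,5) (9,1,4,8,3,7,2,5) (9,1,7,8,3,4,2,5) (9,1,8,4,3,7,2,5) (9,1,8,7,3,4,2,5) — 8.
Review=day 7: (4,1,9,8,3,6,2,5) (6,1,9,8,3,4,2,5) (8,1,9,4,3,6,2,5) (8,1,9,6,3,4,2,5) (9,1,4,8,3,6,2,5) (9,1,6,8,3,4,2,5) (9,1,8,4,3,6,2,5) (9,1,8,6,3,4,2,5) — 8.
Review=day 8: (4,1,9,6,3,7,2,5) (4,1,9,7,3,6,2,5) (6,1,9,4,3,7,2,5) (6,1,9,7,3,4,2,5) (7,1,9,4,3,6,2,5) (7,1,9,6,3,4,2,5) (9,1,4,6,3,7,2,5) (9,1,4,7,3,6,2,5) (9,1,6,4,3,7,2,5) (9,1,6,7,3,4,2,5) (9,1,7,4,3,6,2,5) (9,1,7,6,3,4,2,5) — 12.
Summing: 8 + 8 + 12 = 28.

28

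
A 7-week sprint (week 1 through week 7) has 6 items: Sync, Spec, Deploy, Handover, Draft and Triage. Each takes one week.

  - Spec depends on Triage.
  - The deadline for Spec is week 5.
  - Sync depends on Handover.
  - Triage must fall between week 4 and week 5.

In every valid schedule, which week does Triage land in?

Triage is available from week 4; Triage's own window allows nothing later than week 5; downstream work caps Triage at week 4.
So Triage is pinned to week 4.

week 4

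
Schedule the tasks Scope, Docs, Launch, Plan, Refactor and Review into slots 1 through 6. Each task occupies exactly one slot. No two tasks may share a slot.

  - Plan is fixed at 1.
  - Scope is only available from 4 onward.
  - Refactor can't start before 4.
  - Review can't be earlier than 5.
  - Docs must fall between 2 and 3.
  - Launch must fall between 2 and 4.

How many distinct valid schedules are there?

Splitting on Scope: it can be 4 (4), 5 (2), 6 (2). Listing each branch's schedules as (Docs, Launch, Plan, Refactor, Review):
Scope=4: (2,3,1,5,6) (2,3,1,6,5) (3,2,1,5,6) (3,2,1,6,5) — 4.
Scope=5: (2,3,1,4,6) (3,2,1,4,6) — 2.
Scope=6: (2,3,1,4,5) (3,2,1,4,5) — 2.
Summing: 4 + 2 + 2 = 8.

8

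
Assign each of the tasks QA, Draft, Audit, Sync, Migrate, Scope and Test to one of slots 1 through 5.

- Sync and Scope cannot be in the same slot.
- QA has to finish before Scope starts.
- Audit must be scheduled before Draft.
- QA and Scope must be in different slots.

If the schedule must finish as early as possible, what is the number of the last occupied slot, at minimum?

The precedence chain requires at least 2 distinct slots.
2 works (last occupied slot: 2): for example Sync in 1, Draft in 2, QA in 1, Scope in 2, Audit in 1, Test in 1, Migrate in 1.

2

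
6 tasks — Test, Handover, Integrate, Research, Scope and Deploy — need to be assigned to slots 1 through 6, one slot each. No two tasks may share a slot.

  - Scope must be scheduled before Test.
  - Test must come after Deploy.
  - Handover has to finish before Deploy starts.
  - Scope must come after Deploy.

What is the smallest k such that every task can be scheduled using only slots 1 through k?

The precedence chain requires at least 4 distinct slots.
With at most 1 per slot and 6 tasks, at least 6 slots are needed.
6 works (last occupied slot: 6): for example Deploy=2, Research=6, Test=4, Scope=3, Handover=1, Integrate=5.

6 slots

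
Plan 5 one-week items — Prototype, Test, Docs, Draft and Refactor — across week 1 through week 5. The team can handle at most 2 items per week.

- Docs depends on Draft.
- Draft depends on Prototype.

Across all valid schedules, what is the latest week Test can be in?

Test at week 5 is achievable: Docs in week 3, Test in week 5, Refactor in week 1, Prototype in week 1, Draft in week 2.

week 5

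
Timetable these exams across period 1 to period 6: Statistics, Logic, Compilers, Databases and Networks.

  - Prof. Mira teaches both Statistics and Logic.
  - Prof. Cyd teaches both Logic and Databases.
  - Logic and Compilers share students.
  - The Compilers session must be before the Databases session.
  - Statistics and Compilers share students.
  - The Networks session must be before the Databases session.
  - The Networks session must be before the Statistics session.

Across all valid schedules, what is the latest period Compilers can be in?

Downstream work caps Compilers at period 5.
Compilers at period 5 is achievable: Networks in period 1, Statistics in period 2, Compilers in period 5, Logic in period 1, Databases in period 6.

period 5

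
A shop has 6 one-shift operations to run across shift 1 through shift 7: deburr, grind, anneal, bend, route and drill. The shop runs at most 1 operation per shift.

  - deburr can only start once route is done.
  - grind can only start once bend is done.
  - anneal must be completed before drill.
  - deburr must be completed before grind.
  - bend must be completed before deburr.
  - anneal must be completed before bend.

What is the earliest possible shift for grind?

shift 5

Precedence pushes grind to at least shift 4.
grind at shift 5 is achievable: grind=shift 5, bend=shift 2, deburr=shift 4, anneal=shift 1, drill=shift 6, route=shift 3.
Nothing earlier works — the capacity limit rule out every shift before shift 5.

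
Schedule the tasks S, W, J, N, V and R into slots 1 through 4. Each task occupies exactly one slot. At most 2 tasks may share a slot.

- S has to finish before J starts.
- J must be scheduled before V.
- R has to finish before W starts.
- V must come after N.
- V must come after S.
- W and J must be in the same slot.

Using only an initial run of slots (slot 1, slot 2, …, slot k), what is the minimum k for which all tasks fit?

4 slots

The precedence chain requires at least 3 distinct slots.
With at most 2 per slot and 6 tasks, at least 3 slots are needed.
Could 3 slots be enough, i.e. nothing placed later than 3? No: W must come after R (at 1 or later) → {2, 3}; R must come before W (at 3 or earlier) → {1, 2}; V must come after J (at 1 or later) → {2, 3}; J must come before V (at 3 or earlier) → {1, 2}; J must come after S (at 1 or later) → {2}; S must come before J (at 2 or earlier) → {1}; N must come before V (at 3 or earlier) → {1, 2}; W must be in the same slot as J (in {2}) → {2}; N can't use 2, already full with W and J (limit 2) → {1}; R can't use 2, already full with W and J (limit 2) → {1}; that puts S, N and R all in 1 — more than 2 per slot.
So 3 slots is not enough.
4 works (last occupied slot: 4): for example W in 2; N in 3; V in 4; S in 1; R in 1; J in 2.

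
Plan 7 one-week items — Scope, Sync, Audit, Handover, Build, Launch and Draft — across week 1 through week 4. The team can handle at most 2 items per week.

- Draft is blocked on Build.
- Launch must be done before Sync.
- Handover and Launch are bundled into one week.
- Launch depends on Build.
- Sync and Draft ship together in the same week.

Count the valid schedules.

Splitting on Scope: it can be week 1 (5), week 2 (3), week 3 (2), week 4 (2). Listing each branch's schedules as (Sync, Audit, Handover, Build, Launch, Draft) by week number:
Scope=week 1: (3,4,2,1,2,3) (4,1,3,2,3,4) (4,2,3,1,3,4) (4,2,3,2,3,4) (4,3,2,1,2,4) — 5.
Scope=week 2: (4,1,3,1,3,4) (4,1,3,2,3,4) (4,2,3,1,3,4) — 3.
Scope=week 3: (4,1,2,1,2,4) (4,3,2,1,2,4) — 2.
Scope=week 4: (3,1,2,1,2,3) (3,4,2,1,2,3) — 2.
Summing: 5 + 3 + 2 + 2 = 12.

12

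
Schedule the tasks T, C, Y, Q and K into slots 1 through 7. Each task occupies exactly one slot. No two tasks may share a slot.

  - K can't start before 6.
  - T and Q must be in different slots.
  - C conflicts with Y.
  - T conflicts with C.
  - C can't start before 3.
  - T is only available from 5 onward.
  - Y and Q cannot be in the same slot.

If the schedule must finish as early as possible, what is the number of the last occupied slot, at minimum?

6

With at most 1 per slot and 5 tasks, at least 5 slots are needed.
K can't be placed before 6, so the schedule must run through at least slot 6.
6 works (last occupied slot: 6): for example C -> 3, Y -> 1, K -> 6, T -> 5, Q -> 2.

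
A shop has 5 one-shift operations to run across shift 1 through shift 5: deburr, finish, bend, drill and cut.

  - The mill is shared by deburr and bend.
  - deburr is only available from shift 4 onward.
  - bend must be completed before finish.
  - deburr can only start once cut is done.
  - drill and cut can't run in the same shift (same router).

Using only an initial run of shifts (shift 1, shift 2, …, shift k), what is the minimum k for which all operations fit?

4

The precedence chain requires at least 2 distinct shifts.
deburr can't be placed before shift 4, so the schedule must run through at least shift 4.
4 works (last occupied shift: shift 4): for example bend=shift 1; finish=shift 2; drill=shift 2; cut=shift 1; deburr=shift 4.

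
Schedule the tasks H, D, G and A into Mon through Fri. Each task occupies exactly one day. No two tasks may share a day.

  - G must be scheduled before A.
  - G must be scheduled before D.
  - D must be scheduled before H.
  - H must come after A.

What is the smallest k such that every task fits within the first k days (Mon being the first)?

The precedence chain requires at least 3 distinct days.
With at most 1 per day and 4 tasks, at least 4 days are needed.
4 works (last occupied day: Thu): for example G in Mon, H in Thu, D in Tue, A in Wed.

4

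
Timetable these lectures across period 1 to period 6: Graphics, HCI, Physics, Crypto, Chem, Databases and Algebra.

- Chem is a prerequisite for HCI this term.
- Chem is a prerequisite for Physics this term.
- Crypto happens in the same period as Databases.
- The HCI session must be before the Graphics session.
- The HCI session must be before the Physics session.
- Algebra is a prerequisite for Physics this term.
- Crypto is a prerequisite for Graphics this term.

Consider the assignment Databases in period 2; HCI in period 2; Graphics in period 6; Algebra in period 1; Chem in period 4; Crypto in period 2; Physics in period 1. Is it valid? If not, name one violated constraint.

The HCI session must be before the Physics session — violated.
Chem is a prerequisite for HCI this term — violated.
The HCI session must be before the Graphics session — holds.
Crypto is a prerequisite for Graphics this term — holds.
Chem is a prerequisite for Physics this term — violated.
Crypto happens in the same period as Databases — holds.
Algebra is a prerequisite for Physics this term — violated.

No. Chem is a prerequisite for Physics this term is not satisfied.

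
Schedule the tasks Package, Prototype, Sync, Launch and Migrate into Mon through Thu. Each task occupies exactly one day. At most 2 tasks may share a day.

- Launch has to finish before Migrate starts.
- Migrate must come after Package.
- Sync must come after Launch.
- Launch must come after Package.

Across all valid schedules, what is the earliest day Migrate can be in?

Precedence pushes Migrate to at least Wed.
Migrate at Wed is achievable: Sync in Wed; Migrate in Wed; Package in Mon; Launch in Tue; Prototype in Mon.

Wed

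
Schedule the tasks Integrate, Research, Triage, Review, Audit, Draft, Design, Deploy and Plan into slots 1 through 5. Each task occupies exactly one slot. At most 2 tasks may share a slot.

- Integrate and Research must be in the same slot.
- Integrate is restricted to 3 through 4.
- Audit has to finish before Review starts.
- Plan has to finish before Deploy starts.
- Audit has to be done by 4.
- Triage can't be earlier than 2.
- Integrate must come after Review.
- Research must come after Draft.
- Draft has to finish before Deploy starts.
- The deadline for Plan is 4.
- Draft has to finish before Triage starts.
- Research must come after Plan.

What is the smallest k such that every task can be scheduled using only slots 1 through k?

The precedence chain requires at least 3 distinct slots.
With at most 2 per slot and 9 tasks, at least 5 slots are needed.
5 works (last occupied slot: 5): for example Research=3, Review=2, Plan=1, Deploy=4, Draft=2, Triage=4, Design=5, Integrate=3, Audit=1.

5 slots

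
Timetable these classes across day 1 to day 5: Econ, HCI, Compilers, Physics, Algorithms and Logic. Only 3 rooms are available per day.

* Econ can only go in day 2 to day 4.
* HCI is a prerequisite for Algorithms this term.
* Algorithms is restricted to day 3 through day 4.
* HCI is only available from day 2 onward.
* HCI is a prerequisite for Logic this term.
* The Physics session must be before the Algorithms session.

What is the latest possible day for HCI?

day 3

HCI is available from day 2; downstream work caps HCI at day 3.
HCI at day 3 is achievable: Algorithms=day 4, HCI=day 3, Econ=day 2, Compilers=day 1, Logic=day 4, Physics=day 1.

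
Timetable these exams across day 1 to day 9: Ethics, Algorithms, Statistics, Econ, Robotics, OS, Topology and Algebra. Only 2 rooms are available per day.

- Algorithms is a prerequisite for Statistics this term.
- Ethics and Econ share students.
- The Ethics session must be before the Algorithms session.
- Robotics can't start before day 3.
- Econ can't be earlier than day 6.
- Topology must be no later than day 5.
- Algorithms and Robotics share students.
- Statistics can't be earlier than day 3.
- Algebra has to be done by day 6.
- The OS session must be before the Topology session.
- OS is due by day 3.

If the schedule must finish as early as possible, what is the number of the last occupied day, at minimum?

The precedence chain requires at least 3 distinct days.
With at most 2 per day and 8 exams, at least 4 days are needed.
Econ can't be placed before day 6, so the schedule must run through at least day 6.
6 works (last occupied day: day 6): for example Robotics -> day 3, Econ -> day 6, Ethics -> day 1, OS -> day 1, Statistics -> day 3, Algorithms -> day 2, Algebra -> day 4, Topology -> day 2.

6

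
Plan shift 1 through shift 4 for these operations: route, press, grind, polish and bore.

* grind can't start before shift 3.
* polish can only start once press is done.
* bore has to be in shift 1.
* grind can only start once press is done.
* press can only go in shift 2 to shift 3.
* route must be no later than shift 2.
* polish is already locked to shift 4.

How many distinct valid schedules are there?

Splitting on route: it can be shift 1 (3), shift 2 (3). Listing each branch's schedules as (press, grind, polish, bore) by shift number:
route=shift 1: (2,3,4,1) (2,4,4,1) (3,4,4,1) — 3.
route=shift 2: (2,3,4,1) (2,4,4,1) (3,4,4,1) — 3.
Summing: 3 + 3 = 6.

6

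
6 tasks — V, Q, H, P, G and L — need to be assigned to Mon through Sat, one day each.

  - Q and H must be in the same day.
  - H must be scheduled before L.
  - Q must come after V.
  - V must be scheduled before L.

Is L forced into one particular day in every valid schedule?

L can be Wed (e.g. Q in Tue; H in Tue; P in Mon; L in Wed; V in Mon; G in Mon) or Thu (e.g. G in Mon, V in Mon, P in Mon, L in Thu, Q in Tue, H in Tue).

No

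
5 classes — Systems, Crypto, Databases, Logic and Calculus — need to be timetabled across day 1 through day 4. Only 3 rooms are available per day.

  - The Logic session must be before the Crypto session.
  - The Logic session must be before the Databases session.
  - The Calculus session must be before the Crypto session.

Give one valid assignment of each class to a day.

Logic -> day 1; Databases -> day 2; Calculus -> day 1; Crypto -> day 2; Systems -> day 1

Checking: Logic(day 1) before Databases(day 2); Calculus(day 1) before Crypto(day 2); Logic(day 1) before Crypto(day 2); max 3 per day (cap 3).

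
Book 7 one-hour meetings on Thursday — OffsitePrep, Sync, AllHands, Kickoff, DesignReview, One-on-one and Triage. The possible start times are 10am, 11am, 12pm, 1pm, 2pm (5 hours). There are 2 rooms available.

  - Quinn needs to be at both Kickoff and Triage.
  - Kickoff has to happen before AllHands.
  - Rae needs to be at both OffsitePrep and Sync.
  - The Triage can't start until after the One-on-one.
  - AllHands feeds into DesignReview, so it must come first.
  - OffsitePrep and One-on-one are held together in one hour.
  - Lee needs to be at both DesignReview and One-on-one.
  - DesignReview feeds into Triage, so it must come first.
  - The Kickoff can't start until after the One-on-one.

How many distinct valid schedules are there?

Enumerating: Triage -> 2pm, Kickoff -> 11am, AllHands -> 12pm, One-on-one -> 10am, DesignReview -> 1pm, OffsitePrep -> 10am, Sync -> 11am | DesignReview in 1pm; OffsitePrep in 10am; Triage in 2pm; Sync in 12pm; AllHands in 12pm; One-on-one in 10am; Kickoff in 11am | AllHands=12pm; Kickoff=11am; OffsitePrep=10am; Triage=2pm; DesignReview=1pm; Sync=1pm; One-on-one=10am | Kickoff in 11am, Sync in 2pm, One-on-one in 10am, AllHands in 12pm, DesignReview in 1pm, Triage in 2pm, OffsitePrep in 10am.

4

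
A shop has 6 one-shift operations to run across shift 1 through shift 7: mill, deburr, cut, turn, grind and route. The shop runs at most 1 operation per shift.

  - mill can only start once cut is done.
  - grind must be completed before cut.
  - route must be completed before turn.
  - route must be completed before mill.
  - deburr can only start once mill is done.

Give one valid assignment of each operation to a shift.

cut -> shift 2; grind -> shift 1; deburr -> shift 5; mill -> shift 4; turn -> shift 6; route -> shift 3

Checking: route(shift 3) before turn(shift 6); mill(shift 4) before deburr(shift 5); route(shift 3) before mill(shift 4); cut(shift 2) before mill(shift 4); grind(shift 1) before cut(shift 2); max 1 per shift (cap 1).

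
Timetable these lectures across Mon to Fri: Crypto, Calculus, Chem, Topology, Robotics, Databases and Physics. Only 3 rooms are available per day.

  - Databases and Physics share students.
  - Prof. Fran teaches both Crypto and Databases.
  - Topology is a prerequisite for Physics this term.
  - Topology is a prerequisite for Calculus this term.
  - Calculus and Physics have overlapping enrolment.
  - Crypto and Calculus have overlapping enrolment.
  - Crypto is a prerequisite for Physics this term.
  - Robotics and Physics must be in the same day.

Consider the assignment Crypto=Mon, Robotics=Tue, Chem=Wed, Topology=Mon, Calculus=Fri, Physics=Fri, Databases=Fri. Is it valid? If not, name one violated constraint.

No — it violates: Databases and Physics share students

Robotics and Physics must be in the same day — violated.
Databases and Physics share students — violated.
Topology is a prerequisite for Physics this term — holds.
Calculus and Physics have overlapping enrolment — violated.
Topology is a prerequisite for Calculus this term — holds.
Prof. Fran teaches both Crypto and Databases — holds.
Only 3 rooms are available per day — holds.
Crypto and Calculus have overlapping enrolment — holds.
Crypto is a prerequisite for Physics this term — holds.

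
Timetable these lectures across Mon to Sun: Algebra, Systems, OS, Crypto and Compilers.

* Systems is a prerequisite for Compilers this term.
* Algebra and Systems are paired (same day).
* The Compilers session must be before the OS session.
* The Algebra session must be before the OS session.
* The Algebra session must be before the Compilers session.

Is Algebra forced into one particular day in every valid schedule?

Algebra can be Mon (e.g. Crypto -> Mon, OS -> Wed, Compilers -> Tue, Systems -> Mon, Algebra -> Mon) or Tue (e.g. Crypto=Mon; Algebra=Tue; OS=Thu; Systems=Tue; Compilers=Wed).

No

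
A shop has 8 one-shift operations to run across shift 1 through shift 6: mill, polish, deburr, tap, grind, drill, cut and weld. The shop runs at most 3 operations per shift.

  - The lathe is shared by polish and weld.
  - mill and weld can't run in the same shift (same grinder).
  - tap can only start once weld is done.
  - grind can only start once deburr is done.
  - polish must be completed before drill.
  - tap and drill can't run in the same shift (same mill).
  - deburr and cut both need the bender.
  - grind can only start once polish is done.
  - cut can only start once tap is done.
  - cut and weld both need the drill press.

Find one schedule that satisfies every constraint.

deburr=shift 1; mill=shift 1; polish=shift 1; cut=shift 4; tap=shift 3; grind=shift 2; weld=shift 2; drill=shift 2

Checking: deburr(shift 1) before grind(shift 2); polish(shift 1) before grind(shift 2); polish(shift 1) before drill(shift 2); weld(shift 2) before tap(shift 3); tap(shift 3) before cut(shift 4); polish(shift 1) != weld(shift 2); tap(shift 3) != drill(shift 2); mill(shift 1) != weld(shift 2); deburr(shift 1) != cut(shift 4); cut(shift 4) != weld(shift 2); max 3 per shift (cap 3).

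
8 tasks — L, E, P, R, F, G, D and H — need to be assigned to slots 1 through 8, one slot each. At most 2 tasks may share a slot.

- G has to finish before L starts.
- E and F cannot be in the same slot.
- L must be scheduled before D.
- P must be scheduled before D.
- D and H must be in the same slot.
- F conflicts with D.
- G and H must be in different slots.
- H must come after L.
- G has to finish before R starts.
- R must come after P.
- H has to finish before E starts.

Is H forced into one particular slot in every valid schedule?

H can be 3 (e.g. R=2; G=1; D=3; P=1; F=5; E=4; H=3; L=2) or 4 (e.g. R -> 2; E -> 5; L -> 2; F -> 3; H -> 4; P -> 1; D -> 4; G -> 1).

No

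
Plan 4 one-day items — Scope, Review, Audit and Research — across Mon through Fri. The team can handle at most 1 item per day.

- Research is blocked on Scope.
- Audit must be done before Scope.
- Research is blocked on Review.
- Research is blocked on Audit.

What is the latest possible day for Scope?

Precedence pushes Scope to at least Tue; downstream work caps Scope at Thu.
Scope at Thu is achievable: Scope in Thu, Review in Tue, Research in Fri, Audit in Mon.

Thu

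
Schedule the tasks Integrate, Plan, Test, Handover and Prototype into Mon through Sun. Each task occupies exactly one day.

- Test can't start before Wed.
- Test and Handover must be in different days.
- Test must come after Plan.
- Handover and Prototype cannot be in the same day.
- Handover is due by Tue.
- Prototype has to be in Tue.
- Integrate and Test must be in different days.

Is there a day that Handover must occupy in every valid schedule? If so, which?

Handover's window is Mon–Tue.
Prototype is fixed at Tue, and Handover can't share a day with Prototype.
So Handover must be Mon.

Mon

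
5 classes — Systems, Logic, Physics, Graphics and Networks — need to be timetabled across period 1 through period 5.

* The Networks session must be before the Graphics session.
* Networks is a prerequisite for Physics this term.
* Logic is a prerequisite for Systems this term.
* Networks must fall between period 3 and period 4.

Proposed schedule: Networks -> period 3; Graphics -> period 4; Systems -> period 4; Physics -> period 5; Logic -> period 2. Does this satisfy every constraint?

Networks is a prerequisite for Physics this term — holds.
The Networks session must be before the Graphics session — holds.
Logic is a prerequisite for Systems this term — holds.
Networks must fall between period 3 and period 4 — holds.

Yes, all constraints hold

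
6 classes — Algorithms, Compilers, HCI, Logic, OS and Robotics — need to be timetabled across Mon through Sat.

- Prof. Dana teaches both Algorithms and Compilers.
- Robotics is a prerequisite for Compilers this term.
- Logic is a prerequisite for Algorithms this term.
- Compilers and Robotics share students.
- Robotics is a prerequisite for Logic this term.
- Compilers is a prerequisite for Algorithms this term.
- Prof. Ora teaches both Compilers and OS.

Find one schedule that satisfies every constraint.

Algorithms -> Wed; OS -> Mon; Robotics -> Mon; HCI -> Mon; Logic -> Tue; Compilers -> Tue

Checking: Logic(Tue) before Algorithms(Wed); Robotics(Mon) before Logic(Tue); Compilers(Tue) before Algorithms(Wed); Robotics(Mon) before Compilers(Tue); Algorithms(Wed) != Compilers(Tue); Compilers(Tue) != OS(Mon); Compilers(Tue) != Robotics(Mon).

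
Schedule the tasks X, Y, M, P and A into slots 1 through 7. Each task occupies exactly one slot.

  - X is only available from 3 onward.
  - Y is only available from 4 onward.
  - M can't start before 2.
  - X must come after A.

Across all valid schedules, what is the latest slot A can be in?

6

Downstream work caps A at 6.
A at 6 is achievable: M -> 2; Y -> 4; P -> 1; A -> 6; X -> 7.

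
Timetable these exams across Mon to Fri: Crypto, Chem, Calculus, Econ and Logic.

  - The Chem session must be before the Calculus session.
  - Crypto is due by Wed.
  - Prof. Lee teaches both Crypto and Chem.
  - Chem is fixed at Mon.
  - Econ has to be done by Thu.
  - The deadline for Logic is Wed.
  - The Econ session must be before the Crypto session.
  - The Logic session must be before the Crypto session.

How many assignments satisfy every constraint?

20

Splitting on Crypto: it can be Tue (4), Wed (16). Listing each branch's schedules as (Chem, Calculus, Econ, Logic):
Crypto=Tue: (Mon,Tue,Mon,Mon) (Mon,Wed,Mon,Mon) (Mon,Thu,Mon,Mon) (Mon,Fri,Mon,Mon) — 4.
Crypto=Wed: (Mon,Tue,Mon,Mon) (Mon,Tue,Mon,Tue) (Mon,Tue,Tue,Mon) (Mon,Tue,Tue,Tue) (Mon,Wed,Mon,Mon) (Mon,Wed,Mon,Tue) (Mon,Wed,Tue,Mon) (Mon,Wed,Tue,Tue) (Mon,Thu,Mon,Mon) (Mon,Thu,Mon,Tue) (Mon,Thu,Tue,Mon) (Mon,Thu,Tue,Tue) (Mon,Fri,Mon,Mon) (Mon,Fri,Mon,Tue) (Mon,Fri,Tue,Mon) (Mon,Fri,Tue,Tue) — 16.
Summing: 4 + 16 = 20.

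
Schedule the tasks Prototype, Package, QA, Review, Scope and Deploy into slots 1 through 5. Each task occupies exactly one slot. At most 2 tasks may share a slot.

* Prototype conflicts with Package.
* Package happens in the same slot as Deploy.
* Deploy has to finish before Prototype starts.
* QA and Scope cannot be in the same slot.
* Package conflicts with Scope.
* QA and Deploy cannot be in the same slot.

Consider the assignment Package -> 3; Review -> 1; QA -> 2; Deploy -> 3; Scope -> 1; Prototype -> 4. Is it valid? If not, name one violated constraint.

QA and Scope cannot be in the same slot — holds.
Prototype conflicts with Package — holds.
QA and Deploy cannot be in the same slot — holds.
Package happens in the same slot as Deploy — holds.
At most 2 tasks may share a slot — holds.
Package conflicts with Scope — holds.
Deploy has to finish before Prototype starts — holds.

Yes, all constraints hold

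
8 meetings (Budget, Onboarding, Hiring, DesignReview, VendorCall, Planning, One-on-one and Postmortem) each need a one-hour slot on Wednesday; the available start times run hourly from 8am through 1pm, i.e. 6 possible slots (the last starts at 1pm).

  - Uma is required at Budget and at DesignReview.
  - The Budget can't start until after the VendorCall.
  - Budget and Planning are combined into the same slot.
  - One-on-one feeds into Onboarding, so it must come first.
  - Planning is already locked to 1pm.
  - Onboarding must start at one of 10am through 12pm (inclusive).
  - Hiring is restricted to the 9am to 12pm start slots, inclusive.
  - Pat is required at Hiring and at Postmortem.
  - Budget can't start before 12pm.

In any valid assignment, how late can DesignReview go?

DesignReview at 12pm is achievable: Hiring=9am, Postmortem=8am, DesignReview=12pm, Onboarding=10am, One-on-one=8am, VendorCall=8am, Planning=1pm, Budget=1pm.
Nothing later works — the conflict constraints rule out every slot after 12pm.

12pm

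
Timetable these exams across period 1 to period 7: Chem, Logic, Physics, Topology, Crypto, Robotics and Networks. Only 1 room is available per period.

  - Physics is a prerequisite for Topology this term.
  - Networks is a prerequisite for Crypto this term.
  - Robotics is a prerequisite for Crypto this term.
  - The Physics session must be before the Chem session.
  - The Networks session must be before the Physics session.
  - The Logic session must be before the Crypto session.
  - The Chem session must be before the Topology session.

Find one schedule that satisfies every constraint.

Physics=period 2, Chem=period 6, Topology=period 7, Crypto=period 5, Logic=period 3, Robotics=period 4, Networks=period 1

Checking: Chem(period 6) before Topology(period 7); Physics(period 2) before Chem(period 6); Physics(period 2) before Topology(period 7); Logic(period 3) before Crypto(period 5); Robotics(period 4) before Crypto(period 5); Networks(period 1) before Physics(period 2); Networks(period 1) before Crypto(period 5); max 1 per period (cap 1).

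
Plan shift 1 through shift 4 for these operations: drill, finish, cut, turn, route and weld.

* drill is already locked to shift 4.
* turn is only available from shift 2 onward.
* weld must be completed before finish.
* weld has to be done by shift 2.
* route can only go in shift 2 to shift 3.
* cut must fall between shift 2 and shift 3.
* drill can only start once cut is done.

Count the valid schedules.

Splitting on finish: it can be shift 2 (12), shift 3 (24), shift 4 (24). Listing each branch's schedules as (drill, cut, turn, route, weld) by shift number:
finish=shift 2: (4,2,2,2,1) (4,2,2,3,1) (4,2,3,2,1) (4,2,3,3,1) (4,2,4,2,1) (4,2,4,3,1) (4,3,2,2,1) (4,3,2,3,1) (4,3,3,2,1) (4,3,3,3,1) (4,3,4,2,1) (4,3,4,3,1) — 12.
finish=shift 3: (4,2,2,2,1) (4,2,2,2,2) (4,2,2,3,1) (4,2,2,3,2) (4,2,3,2,1) (4,2,3,2,2) (4,2,3,3,1) (4,2,3,3,2) (4,2,4,2,1) (4,2,4,2,2) (4,2,4,3,1) (4,2,4,3,2) (4,3,2,2,1) (4,3,2,2,2) (4,3,2,3,1) (4,3,2,3,2) (4,3,3,2,1) (4,3,3,2,2) (4,3,3,3,1) (4,3,3,3,2) (4,3,4,2,1) (4,3,4,2,2) (4,3,4,3,1) (4,3,4,3,2) — 24.
finish=shift 4: (4,2,2,2,1) (4,2,2,2,2) (4,2,2,3,1) (4,2,2,3,2) (4,2,3,2,1) (4,2,3,2,2) (4,2,3,3,1) (4,2,3,3,2) (4,2,4,2,1) (4,2,4,2,2) (4,2,4,3,1) (4,2,4,3,2) (4,3,2,2,1) (4,3,2,2,2) (4,3,2,3,1) (4,3,2,3,2) (4,3,3,2,1) (4,3,3,2,2) (4,3,3,3,1) (4,3,3,3,2) (4,3,4,2,1) (4,3,4,2,2) (4,3,4,3,1) (4,3,4,3,2) — 24.
Summing: 12 + 24 + 24 = 60.

60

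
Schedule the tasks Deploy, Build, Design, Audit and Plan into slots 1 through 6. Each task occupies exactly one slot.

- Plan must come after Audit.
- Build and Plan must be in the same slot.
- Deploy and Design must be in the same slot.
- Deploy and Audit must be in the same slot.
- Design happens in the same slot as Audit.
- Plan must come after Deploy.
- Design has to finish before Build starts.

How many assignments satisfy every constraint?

Splitting on Deploy: it can be 1 (5), 2 (4), 3 (3), 4 (2), 5 (1). Listing each branch's schedules as (Build, Design, Audit, Plan):
Deploy=1: (2,1,1,2) (3,1,1,3) (4,1,1,4) (5,1,1,5) (6,1,1,6) — 5.
Deploy=2: (3,2,2,3) (4,2,2,4) (5,2,2,5) (6,2,2,6) — 4.
Deploy=3: (4,3,3,4) (5,3,3,5) (6,3,3,6) — 3.
Deploy=4: (5,4,4,5) (6,4,4,6) — 2.
Deploy=5: (6,5,5,6) — 1.
Summing: 5 + 4 + 3 + 2 + 1 = 15.

15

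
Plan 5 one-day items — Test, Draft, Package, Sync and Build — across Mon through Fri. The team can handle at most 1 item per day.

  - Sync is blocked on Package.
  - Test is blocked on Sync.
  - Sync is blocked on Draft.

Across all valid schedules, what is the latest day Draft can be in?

Wed

Downstream work caps Draft at Wed.
Draft at Wed is achievable: Sync=Thu; Draft=Wed; Package=Mon; Test=Fri; Build=Tue.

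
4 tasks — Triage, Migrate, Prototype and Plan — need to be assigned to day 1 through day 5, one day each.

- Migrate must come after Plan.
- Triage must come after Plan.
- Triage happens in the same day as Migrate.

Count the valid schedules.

Splitting on Triage: it can be day 2 (5), day 3 (10), day 4 (15), day 5 (20). Listing each branch's schedules as (Migrate, Prototype, Plan) by day number:
Triage=day 2: (2,1,1) (2,2,1) (2,3,1) (2,4,1) (2,5,1) — 5.
Triage=day 3: (3,1,1) (3,1,2) (3,2,1) (3,2,2) (3,3,1) (3,3,2) (3,4,1) (3,4,2) (3,5,1) (3,5,2) — 10.
Triage=day 4: (4,1,1) (4,1,2) (4,1,3) (4,2,1) (4,2,2) (4,2,3) (4,3,1) (4,3,2) (4,3,3) (4,4,1) (4,4,2) (4,4,3) (4,5,1) (4,5,2) (4,5,3) — 15.
Triage=day 5: (5,1,1) (5,1,2) (5,1,3) (5,1,4) (5,2,1) (5,2,2) (5,2,3) (5,2,4) (5,3,1) (5,3,2) (5,3,3) (5,3,4) (5,4,1) (5,4,2) (5,4,3) (5,4,4) (5,5,1) (5,5,2) (5,5,3) (5,5,4) — 20.
Summing: 5 + 10 + 15 + 20 = 50.

50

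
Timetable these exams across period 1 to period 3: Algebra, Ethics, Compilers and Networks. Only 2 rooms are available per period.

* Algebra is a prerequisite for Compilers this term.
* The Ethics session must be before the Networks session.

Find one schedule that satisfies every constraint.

Networks=period 2; Ethics=period 1; Compilers=period 2; Algebra=period 1

Checking: Algebra(period 1) before Compilers(period 2); Ethics(period 1) before Networks(period 2); max 2 per period (cap 2).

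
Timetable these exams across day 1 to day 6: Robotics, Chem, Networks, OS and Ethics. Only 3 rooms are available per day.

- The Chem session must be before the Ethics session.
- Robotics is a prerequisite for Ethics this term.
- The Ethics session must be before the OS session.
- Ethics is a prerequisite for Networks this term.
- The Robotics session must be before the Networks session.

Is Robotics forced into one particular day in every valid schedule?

No

Robotics can be day 1 (e.g. Ethics=day 2, OS=day 3, Networks=day 3, Robotics=day 1, Chem=day 1) or day 2 (e.g. Ethics=day 3, Robotics=day 2, OS=day 4, Networks=day 4, Chem=day 1).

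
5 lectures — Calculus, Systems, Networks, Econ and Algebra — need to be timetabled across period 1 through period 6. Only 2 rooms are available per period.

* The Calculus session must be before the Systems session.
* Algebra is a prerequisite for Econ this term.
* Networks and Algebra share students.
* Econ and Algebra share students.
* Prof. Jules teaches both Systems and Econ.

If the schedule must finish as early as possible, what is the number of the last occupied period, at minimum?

The precedence chain requires at least 2 distinct periods.
With at most 2 per period and 5 lectures, at least 3 periods are needed.
3 works (last occupied period: period 3): for example Networks in period 2; Systems in period 2; Econ in period 3; Calculus in period 1; Algebra in period 1.

3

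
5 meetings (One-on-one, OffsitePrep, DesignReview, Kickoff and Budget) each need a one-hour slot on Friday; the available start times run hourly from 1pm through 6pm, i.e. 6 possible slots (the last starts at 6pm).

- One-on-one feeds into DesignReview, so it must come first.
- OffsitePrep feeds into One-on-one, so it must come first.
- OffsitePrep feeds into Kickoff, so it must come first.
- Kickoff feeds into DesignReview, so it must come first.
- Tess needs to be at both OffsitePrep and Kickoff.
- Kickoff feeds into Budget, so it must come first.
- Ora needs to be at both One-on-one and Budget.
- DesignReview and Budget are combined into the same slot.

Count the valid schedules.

Splitting on One-on-one: it can be 2pm (10), 3pm (15), 4pm (15), 5pm (10). Listing each branch's schedules as (OffsitePrep, DesignReview, Kickoff, Budget):
One-on-one=2pm: (1pm,3pm,2pm,3pm) (1pm,4pm,2pm,4pm) (1pm,4pm,3pm,4pm) (1pm,5pm,2pm,5pm) (1pm,5pm,3pm,5pm) (1pm,5pm,4pm,5pm) (1pm,6pm,2pm,6pm) (1pm,6pm,3pm,6pm) (1pm,6pm,4pm,6pm) (1pm,6pm,5pm,6pm) — 10.
One-on-one=3pm: (1pm,4pm,2pm,4pm) (1pm,4pm,3pm,4pm) (1pm,5pm,2pm,5pm) (1pm,5pm,3pm,5pm) (1pm,5pm,4pm,5pm) (1pm,6pm,2pm,6pm) (1pm,6pm,3pm,6pm) (1pm,6pm,4pm,6pm) (1pm,6pm,5pm,6pm) (2pm,4pm,3pm,4pm) (2pm,5pm,3pm,5pm) (2pm,5pm,4pm,5pm) (2pm,6pm,3pm,6pm) (2pm,6pm,4pm,6pm) (2pm,6pm,5pm,6pm) — 15.
One-on-one=4pm: (1pm,5pm,2pm,5pm) (1pm,5pm,3pm,5pm) (1pm,5pm,4pm,5pm) (1pm,6pm,2pm,6pm) (1pm,6pm,3pm,6pm) (1pm,6pm,4pm,6pm) (1pm,6pm,5pm,6pm) (2pm,5pm,3pm,5pm) (2pm,5pm,4pm,5pm) (2pm,6pm,3pm,6pm) (2pm,6pm,4pm,6pm) (2pm,6pm,5pm,6pm) (3pm,5pm,4pm,5pm) (3pm,6pm,4pm,6pm) (3pm,6pm,5pm,6pm) — 15.
One-on-one=5pm: (1pm,6pm,2pm,6pm) (1pm,6pm,3pm,6pm) (1pm,6pm,4pm,6pm) (1pm,6pm,5pm,6pm) (2pm,6pm,3pm,6pm) (2pm,6pm,4pm,6pm) (2pm,6pm,5pm,6pm) (3pm,6pm,4pm,6pm) (3pm,6pm,5pm,6pm) (4pm,6pm,5pm,6pm) — 10.
Summing: 10 + 15 + 15 + 10 = 50.

50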